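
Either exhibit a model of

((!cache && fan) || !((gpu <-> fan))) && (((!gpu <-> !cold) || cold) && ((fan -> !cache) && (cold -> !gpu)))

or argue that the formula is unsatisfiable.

gpu = False, cache = False, cold = True, fan = True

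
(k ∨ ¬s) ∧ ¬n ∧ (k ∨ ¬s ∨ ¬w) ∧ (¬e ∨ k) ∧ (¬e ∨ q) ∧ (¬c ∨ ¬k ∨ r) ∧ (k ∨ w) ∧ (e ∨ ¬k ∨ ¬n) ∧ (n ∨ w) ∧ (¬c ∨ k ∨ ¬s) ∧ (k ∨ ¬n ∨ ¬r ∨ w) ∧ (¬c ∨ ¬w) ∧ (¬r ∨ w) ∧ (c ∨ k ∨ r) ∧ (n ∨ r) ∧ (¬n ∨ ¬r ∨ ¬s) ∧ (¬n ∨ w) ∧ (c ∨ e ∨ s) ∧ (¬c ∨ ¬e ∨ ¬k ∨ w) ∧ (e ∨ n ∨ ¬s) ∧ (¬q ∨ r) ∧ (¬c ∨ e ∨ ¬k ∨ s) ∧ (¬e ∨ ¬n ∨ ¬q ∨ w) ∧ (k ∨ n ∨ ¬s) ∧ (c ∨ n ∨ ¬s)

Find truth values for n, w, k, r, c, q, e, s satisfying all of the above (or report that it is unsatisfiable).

n = False, w = True, k = True, r = True, c = False, q = True, e = True, s = False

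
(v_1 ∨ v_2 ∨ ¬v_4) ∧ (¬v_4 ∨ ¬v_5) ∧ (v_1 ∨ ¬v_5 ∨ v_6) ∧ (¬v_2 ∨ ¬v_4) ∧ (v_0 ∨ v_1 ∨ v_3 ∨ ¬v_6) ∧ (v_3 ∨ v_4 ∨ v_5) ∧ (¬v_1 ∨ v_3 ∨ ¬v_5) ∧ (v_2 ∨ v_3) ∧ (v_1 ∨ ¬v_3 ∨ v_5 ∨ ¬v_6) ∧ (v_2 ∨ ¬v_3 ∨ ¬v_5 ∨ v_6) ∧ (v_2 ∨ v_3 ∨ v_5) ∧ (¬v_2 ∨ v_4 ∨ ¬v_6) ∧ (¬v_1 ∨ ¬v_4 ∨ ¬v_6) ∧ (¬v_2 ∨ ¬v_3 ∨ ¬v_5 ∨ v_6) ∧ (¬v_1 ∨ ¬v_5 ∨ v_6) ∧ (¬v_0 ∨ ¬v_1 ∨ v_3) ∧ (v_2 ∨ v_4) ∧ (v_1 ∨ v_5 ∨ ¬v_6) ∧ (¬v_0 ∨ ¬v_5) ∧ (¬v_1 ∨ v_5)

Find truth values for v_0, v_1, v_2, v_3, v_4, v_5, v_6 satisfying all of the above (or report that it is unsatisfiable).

v_0 = True, v_1 = False, v_2 = True, v_3 = True, v_4 = False, v_5 = False, v_6 = False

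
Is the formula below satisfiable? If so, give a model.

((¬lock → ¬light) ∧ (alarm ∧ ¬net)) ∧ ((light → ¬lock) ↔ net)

alarm = True, net = False, light = True, lock = True

  (¬lock → ¬light) ∧ (alarm ∧ ¬net) = True
    ¬lock → ¬light = True
      ¬lock = False
      ¬light = False
    alarm ∧ ¬net = True
      ¬net = True
  (light → ¬lock) ↔ net = True
    light → ¬lock = False
      ¬lock = False
Both conjuncts True, so the formula holds.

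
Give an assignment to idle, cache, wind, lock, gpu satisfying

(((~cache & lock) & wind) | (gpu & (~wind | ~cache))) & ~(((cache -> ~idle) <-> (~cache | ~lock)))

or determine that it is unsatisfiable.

idle = True, cache = True, wind = False, lock = False, gpu = True

  ((~cache & lock) & wind) | (gpu & (~wind | ~cache)) = True
    (~cache & lock) & wind = False
      ~cache & lock = False
        ~cache = False
    gpu & (~wind | ~cache) = True
      ~wind | ~cache = True
        ~wind = True
        ~cache = False
  ~(((cache -> ~idle) <-> (~cache | ~lock))) = True
    (cache -> ~idle) <-> (~cache | ~lock) = False
      cache -> ~idle = False
        ~idle = False
      ~cache | ~lock = True
        ~cache = False
        ~lock = True
Both conjuncts True, so the formula holds.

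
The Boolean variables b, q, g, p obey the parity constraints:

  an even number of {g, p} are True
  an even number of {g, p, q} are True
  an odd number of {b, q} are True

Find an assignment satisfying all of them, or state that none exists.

b=T; q=F; g=F; p=F

{g, p}: 0 true → even ✓
{g, p, q}: 0 true → even ✓
{b, q}: 1 true → odd ✓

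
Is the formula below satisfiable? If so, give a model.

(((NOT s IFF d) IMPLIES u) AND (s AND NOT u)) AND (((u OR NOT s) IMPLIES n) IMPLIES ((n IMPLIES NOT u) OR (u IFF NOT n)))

n=T; u=F; d=T; s=T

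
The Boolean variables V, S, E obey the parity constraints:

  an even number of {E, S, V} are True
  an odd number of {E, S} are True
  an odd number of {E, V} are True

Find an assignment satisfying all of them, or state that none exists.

V = True, S = True, E = False

{E, S, V}: 2 true → even ✓
{E, S}: 1 true → odd ✓
{E, V}: 1 true → odd ✓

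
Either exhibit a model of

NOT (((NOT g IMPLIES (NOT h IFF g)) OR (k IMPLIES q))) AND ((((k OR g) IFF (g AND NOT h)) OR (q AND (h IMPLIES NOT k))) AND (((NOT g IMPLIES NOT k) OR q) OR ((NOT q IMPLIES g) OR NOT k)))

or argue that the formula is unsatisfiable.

Unsatisfiable

Case g = True: the conjunct NOT (((NOT g IMPLIES (NOT h IFF g)) OR (k IMPLIES q))) becomes NOT ((True OR (k IMPLIES q))) = False.
Case g = False: the formula simplifies to NOT ((h OR (k IMPLIES q))) AND ((NOT k OR (q AND (h IMPLIES NOT k))) AND ((NOT k OR q) OR (q OR NOT k))).
  k = True: simplifies to NOT ((h OR q)) AND ((q AND NOT h) AND (q OR q)).
    q = True: the conjunct NOT ((h OR q)) becomes NOT ((h OR True)) = False.
    q = False: the conjunct q is False.
  k = False: the conjunct NOT ((h OR (k IMPLIES q))) becomes NOT ((h OR True)) = False.
Both cases fail — unsatisfiable.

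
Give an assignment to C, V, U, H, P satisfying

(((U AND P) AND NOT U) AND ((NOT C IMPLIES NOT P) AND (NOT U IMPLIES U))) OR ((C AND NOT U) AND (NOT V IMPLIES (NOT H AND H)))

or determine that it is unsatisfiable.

C = True; V = True; U = False; H = True; P = True

  (((U AND P) AND NOT U) AND ((NOT C IMPLIES NOT P) AND (NOT U IMPLIES U))) OR ((C AND NOT U) AND (NOT V IMPLIES (NOT H AND H))) = True
    ((U AND P) AND NOT U) AND ((NOT C IMPLIES NOT P) AND (NOT U IMPLIES U)) = False
      (U AND P) AND NOT U = False
        U AND P = False
        NOT U = True
      (NOT C IMPLIES NOT P) AND (NOT U IMPLIES U) = False
        NOT C IMPLIES NOT P = True
          NOT C = False
          NOT P = False
        NOT U IMPLIES U = False
          NOT U = True
    (C AND NOT U) AND (NOT V IMPLIES (NOT H AND H)) = True
      C AND NOT U = True
        NOT U = True
      NOT V IMPLIES (NOT H AND H) = True
        NOT V = False
        NOT H AND H = False
          NOT H = False
The formula evaluates to True.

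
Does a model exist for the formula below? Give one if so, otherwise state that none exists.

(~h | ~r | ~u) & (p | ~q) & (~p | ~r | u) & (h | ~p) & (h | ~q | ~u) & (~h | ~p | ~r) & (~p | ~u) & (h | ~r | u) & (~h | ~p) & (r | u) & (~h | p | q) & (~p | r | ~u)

q: False; h: False; r: True; u: True; p: False

Try q = True:
  (p | ~q) forces p = True.
  (h | ~p) forces h = True.
  clause (~h | ~p) is falsified — backtrack.
So q = False.
Set h = False.
  then (h | ~p) forces p = False.
Set r = True.
  then (h | ~r | u) forces u = True.
All clauses satisfied.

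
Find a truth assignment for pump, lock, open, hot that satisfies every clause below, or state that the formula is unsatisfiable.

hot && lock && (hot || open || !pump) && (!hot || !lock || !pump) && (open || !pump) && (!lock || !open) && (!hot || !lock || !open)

pump = False, lock = True, open = False, hot = True

Unit clause (hot) forces hot = True.
Unit clause (lock) forces lock = True.
In (!hot || !lock || !pump) only !pump is left, so pump = False.
In (!lock || !open) only !open is left, so open = False.
All clauses satisfied.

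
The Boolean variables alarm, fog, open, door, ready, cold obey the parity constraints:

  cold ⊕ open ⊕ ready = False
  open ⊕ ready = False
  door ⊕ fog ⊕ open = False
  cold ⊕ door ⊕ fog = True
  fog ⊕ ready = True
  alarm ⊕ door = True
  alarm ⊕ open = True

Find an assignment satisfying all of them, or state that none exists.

alarm: False; fog: False; open: True; door: True; ready: True; cold: False

cold ⊕ open ⊕ ready = F ⊕ T ⊕ T = False ✓
open ⊕ ready = T ⊕ T = False ✓
door ⊕ fog ⊕ open = T ⊕ F ⊕ T = False ✓
cold ⊕ door ⊕ fog = F ⊕ T ⊕ F = True ✓
fog ⊕ ready = F ⊕ T = True ✓
alarm ⊕ door = F ⊕ T = True ✓
alarm ⊕ open = F ⊕ T = True ✓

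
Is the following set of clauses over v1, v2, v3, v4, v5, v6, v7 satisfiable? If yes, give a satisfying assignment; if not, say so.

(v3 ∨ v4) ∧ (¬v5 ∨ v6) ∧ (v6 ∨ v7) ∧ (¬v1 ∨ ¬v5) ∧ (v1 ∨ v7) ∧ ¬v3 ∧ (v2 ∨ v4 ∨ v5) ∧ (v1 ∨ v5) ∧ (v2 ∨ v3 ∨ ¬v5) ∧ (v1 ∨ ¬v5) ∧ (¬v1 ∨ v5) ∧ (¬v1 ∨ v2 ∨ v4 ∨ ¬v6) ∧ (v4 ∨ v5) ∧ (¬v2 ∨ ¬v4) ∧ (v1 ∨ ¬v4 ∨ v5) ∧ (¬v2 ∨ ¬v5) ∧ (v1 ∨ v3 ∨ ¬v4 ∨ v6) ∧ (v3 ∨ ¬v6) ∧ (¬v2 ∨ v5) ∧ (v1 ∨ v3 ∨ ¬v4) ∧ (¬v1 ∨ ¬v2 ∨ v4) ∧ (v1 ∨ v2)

Case v1 = True:
  (¬v1 ∨ ¬v5) forces v5 = False.
  Clause (¬v1 ∨ v5) is falsified — contradiction.
Case v1 = False:
  (v1 ∨ v7) forces v7 = True.
  (¬v3) forces v3 = False.
  (v3 ∨ v4) forces v4 = True.
  Clause (v1 ∨ v3 ∨ ¬v4) is falsified — contradiction.
Both cases fail, so the formula is unsatisfiable.

UNSATISFIABLE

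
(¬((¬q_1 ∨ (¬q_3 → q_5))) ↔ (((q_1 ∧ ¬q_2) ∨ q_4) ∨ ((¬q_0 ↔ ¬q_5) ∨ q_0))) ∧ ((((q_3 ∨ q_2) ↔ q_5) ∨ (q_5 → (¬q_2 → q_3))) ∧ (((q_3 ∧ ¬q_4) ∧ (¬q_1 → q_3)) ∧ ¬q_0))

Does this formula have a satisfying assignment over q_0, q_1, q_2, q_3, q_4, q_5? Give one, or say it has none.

q_0 = False, q_1 = True, q_2 = True, q_3 = True, q_4 = False, q_5 = True

  ¬((¬q_1 ∨ (¬q_3 → q_5))) ↔ (((q_1 ∧ ¬q_2) ∨ q_4) ∨ ((¬q_0 ↔ ¬q_5) ∨ q_0)) = True
    ¬((¬q_1 ∨ (¬q_3 → q_5))) = False
      ¬q_1 ∨ (¬q_3 → q_5) = True
        ¬q_1 = False
        ¬q_3 → q_5 = True
          ¬q_3 = False
    ((q_1 ∧ ¬q_2) ∨ q_4) ∨ ((¬q_0 ↔ ¬q_5) ∨ q_0) = False
      (q_1 ∧ ¬q_2) ∨ q_4 = False
        q_1 ∧ ¬q_2 = False
          ¬q_2 = False
      (¬q_0 ↔ ¬q_5) ∨ q_0 = False
        ¬q_0 ↔ ¬q_5 = False
          ¬q_0 = True
          ¬q_5 = False
  (((q_3 ∨ q_2) ↔ q_5) ∨ (q_5 → (¬q_2 → q_3))) ∧ (((q_3 ∧ ¬q_4) ∧ (¬q_1 → q_3)) ∧ ¬q_0) = True
    ((q_3 ∨ q_2) ↔ q_5) ∨ (q_5 → (¬q_2 → q_3)) = True
      (q_3 ∨ q_2) ↔ q_5 = True
        q_3 ∨ q_2 = True
      q_5 → (¬q_2 → q_3) = True
        ¬q_2 → q_3 = True
          ¬q_2 = False
    ((q_3 ∧ ¬q_4) ∧ (¬q_1 → q_3)) ∧ ¬q_0 = True
      (q_3 ∧ ¬q_4) ∧ (¬q_1 → q_3) = True
        q_3 ∧ ¬q_4 = True
          ¬q_4 = True
        ¬q_1 → q_3 = True
          ¬q_1 = False
      ¬q_0 = True
Both conjuncts True, so the formula holds.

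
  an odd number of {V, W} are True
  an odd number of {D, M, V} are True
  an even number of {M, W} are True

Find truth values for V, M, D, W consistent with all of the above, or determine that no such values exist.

V = False, M = True, D = False, W = True

{V, W}: 1 true → odd ✓
{D, M, V}: 1 true → odd ✓
{M, W}: 2 true → even ✓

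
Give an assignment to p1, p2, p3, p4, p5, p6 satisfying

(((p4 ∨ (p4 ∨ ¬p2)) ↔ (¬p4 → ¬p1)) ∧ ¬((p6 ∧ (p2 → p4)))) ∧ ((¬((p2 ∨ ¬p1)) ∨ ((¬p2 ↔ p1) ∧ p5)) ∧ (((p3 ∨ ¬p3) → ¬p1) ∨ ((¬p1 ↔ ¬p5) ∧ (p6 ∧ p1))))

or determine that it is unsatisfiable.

p1 = False, p2 = True, p3 = False, p4 = True, p5 = True, p6 = False

  ((p4 ∨ (p4 ∨ ¬p2)) ↔ (¬p4 → ¬p1)) ∧ ¬((p6 ∧ (p2 → p4))) = True
    (p4 ∨ (p4 ∨ ¬p2)) ↔ (¬p4 → ¬p1) = True
      p4 ∨ (p4 ∨ ¬p2) = True
        p4 ∨ ¬p2 = True
          ¬p2 = False
      ¬p4 → ¬p1 = True
        ¬p4 = False
        ¬p1 = True
    ¬((p6 ∧ (p2 → p4))) = True
      p6 ∧ (p2 → p4) = False
        p2 → p4 = True
  (¬((p2 ∨ ¬p1)) ∨ ((¬p2 ↔ p1) ∧ p5)) ∧ (((p3 ∨ ¬p3) → ¬p1) ∨ ((¬p1 ↔ ¬p5) ∧ (p6 ∧ p1))) = True
    ¬((p2 ∨ ¬p1)) ∨ ((¬p2 ↔ p1) ∧ p5) = True
      ¬((p2 ∨ ¬p1)) = False
        p2 ∨ ¬p1 = True
          ¬p1 = True
      (¬p2 ↔ p1) ∧ p5 = True
        ¬p2 ↔ p1 = True
          ¬p2 = False
    ((p3 ∨ ¬p3) → ¬p1) ∨ ((¬p1 ↔ ¬p5) ∧ (p6 ∧ p1)) = True
      (p3 ∨ ¬p3) → ¬p1 = True
        p3 ∨ ¬p3 = True
          ¬p3 = True
        ¬p1 = True
      (¬p1 ↔ ¬p5) ∧ (p6 ∧ p1) = False
        ¬p1 ↔ ¬p5 = False
          ¬p1 = True
          ¬p5 = False
        p6 ∧ p1 = False
Both conjuncts True, so the formula holds.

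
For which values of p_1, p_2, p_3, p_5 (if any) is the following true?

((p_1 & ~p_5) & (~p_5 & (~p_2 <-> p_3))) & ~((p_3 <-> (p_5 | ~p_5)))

p_1 = True, p_2 = True, p_3 = False, p_5 = False

  (p_1 & ~p_5) & (~p_5 & (~p_2 <-> p_3)) = True
    p_1 & ~p_5 = True
      ~p_5 = True
    ~p_5 & (~p_2 <-> p_3) = True
      ~p_5 = True
      ~p_2 <-> p_3 = True
        ~p_2 = False
  ~((p_3 <-> (p_5 | ~p_5))) = True
    p_3 <-> (p_5 | ~p_5) = False
      p_5 | ~p_5 = True
        ~p_5 = True
Both conjuncts True, so the formula holds.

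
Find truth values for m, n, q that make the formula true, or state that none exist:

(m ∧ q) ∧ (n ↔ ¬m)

m=T, n=F, q=T

  m ∧ q = True
  n ↔ ¬m = True
    ¬m = False
Both conjuncts True, so the formula holds.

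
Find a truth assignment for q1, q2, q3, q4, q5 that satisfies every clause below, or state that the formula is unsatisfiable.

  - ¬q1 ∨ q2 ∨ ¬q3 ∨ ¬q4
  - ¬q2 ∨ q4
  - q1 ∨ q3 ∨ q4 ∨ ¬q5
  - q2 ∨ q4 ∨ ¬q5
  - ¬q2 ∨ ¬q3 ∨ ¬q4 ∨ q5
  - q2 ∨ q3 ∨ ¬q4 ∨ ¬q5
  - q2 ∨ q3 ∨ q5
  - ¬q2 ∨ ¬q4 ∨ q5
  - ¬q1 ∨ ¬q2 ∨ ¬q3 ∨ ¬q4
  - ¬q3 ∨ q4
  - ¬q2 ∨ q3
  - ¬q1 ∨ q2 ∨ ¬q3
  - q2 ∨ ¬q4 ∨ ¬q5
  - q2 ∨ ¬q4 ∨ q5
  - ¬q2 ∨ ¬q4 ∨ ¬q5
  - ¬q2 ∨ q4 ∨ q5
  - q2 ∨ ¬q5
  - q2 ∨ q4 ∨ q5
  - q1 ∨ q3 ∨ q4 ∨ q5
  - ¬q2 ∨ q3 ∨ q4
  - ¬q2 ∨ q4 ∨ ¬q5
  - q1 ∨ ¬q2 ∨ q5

Unsatisfiable — no assignment works.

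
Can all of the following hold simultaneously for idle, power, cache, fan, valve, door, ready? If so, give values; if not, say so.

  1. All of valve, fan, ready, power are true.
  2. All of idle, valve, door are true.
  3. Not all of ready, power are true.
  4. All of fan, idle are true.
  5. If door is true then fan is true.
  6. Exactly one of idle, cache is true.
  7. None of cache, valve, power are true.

The formula is unsatisfiable.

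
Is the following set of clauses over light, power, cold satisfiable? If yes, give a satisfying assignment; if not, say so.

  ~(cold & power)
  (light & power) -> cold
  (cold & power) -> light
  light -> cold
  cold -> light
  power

light = False, power = True, cold = False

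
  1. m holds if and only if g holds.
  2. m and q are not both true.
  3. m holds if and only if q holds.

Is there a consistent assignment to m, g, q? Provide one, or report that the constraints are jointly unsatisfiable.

m = False, g = False, q = False

  (1) m=F, g=F — same ✓
  (2) m=F, q=F — not both ✓
  (3) m=F, q=F — same ✓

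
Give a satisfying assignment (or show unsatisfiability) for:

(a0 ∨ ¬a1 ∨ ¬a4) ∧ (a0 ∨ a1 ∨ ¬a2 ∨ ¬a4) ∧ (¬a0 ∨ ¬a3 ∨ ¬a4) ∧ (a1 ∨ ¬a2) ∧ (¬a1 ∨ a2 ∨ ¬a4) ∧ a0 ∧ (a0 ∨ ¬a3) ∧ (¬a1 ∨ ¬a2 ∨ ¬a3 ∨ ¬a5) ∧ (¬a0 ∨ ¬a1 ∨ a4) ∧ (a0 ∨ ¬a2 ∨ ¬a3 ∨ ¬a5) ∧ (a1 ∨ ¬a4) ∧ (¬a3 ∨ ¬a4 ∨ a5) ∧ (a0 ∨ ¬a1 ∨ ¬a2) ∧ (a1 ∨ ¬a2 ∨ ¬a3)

a0 = True, a1 = False, a2 = False, a3 = True, a4 = False, a5 = True

Unit clause (a0) forces a0 = True.
Set a1 = False.
  then (a1 ∨ ¬a2) forces a2 = False.
  then (a1 ∨ ¬a4) forces a4 = False.
Set a3 = True.
Set a5 = True.
All clauses satisfied.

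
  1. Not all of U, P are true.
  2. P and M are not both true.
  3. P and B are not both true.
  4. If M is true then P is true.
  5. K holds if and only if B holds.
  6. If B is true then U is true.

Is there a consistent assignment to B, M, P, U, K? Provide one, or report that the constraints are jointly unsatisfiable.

B = False, M = False, P = False, U = True, K = False

  (1) {U, P}: 1/2 true — not all ✓
  (2) P=F, M=F — not both ✓
  (3) P=F, B=F — not both ✓
  (4) M=F ⇒ P: vacuous ✓
  (5) K=F, B=F — same ✓
  (6) B=F ⇒ U: vacuous ✓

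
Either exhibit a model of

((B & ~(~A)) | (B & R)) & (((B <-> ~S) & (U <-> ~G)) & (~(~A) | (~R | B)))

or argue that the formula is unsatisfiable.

R = False; G = True; B = True; A = True; S = False; U = False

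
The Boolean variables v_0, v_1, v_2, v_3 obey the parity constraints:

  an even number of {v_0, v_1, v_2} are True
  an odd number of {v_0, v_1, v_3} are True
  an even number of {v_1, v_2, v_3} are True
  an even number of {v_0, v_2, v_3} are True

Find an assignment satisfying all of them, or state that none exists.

v_0 = True, v_1 = True, v_2 = False, v_3 = True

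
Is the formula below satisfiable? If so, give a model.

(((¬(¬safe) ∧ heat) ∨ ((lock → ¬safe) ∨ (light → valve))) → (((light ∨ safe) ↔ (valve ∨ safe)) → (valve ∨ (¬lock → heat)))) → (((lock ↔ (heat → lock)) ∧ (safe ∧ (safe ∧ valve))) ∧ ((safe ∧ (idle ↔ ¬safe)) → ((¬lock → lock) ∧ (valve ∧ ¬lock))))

lock = False, valve = False, safe = False, heat = False, light = False, idle = True

  (((¬(¬safe) ∧ heat) ∨ ((lock → ¬safe) ∨ (light → valve))) → (((light ∨ safe) ↔ (valve ∨ safe)) → (valve ∨ (¬lock → heat)))) → (((lock ↔ (heat → lock)) ∧ (safe ∧ (safe ∧ valve))) ∧ ((safe ∧ (idle ↔ ¬safe)) → ((¬lock → lock) ∧ (valve ∧ ¬lock)))) = True
    ((¬(¬safe) ∧ heat) ∨ ((lock → ¬safe) ∨ (light → valve))) → (((light ∨ safe) ↔ (valve ∨ safe)) → (valve ∨ (¬lock → heat))) = False
      (¬(¬safe) ∧ heat) ∨ ((lock → ¬safe) ∨ (light → valve)) = True
        ¬(¬safe) ∧ heat = False
          ¬(¬safe) = False
            ¬safe = True
        (lock → ¬safe) ∨ (light → valve) = True
          lock → ¬safe = True
            ¬safe = True
          light → valve = True
      ((light ∨ safe) ↔ (valve ∨ safe)) → (valve ∨ (¬lock → heat)) = False
        (light ∨ safe) ↔ (valve ∨ safe) = True
          light ∨ safe = False
          valve ∨ safe = False
        valve ∨ (¬lock → heat) = False
          ¬lock → heat = False
            ¬lock = True
    ((lock ↔ (heat → lock)) ∧ (safe ∧ (safe ∧ valve))) ∧ ((safe ∧ (idle ↔ ¬safe)) → ((¬lock → lock) ∧ (valve ∧ ¬lock))) = False
      (lock ↔ (heat → lock)) ∧ (safe ∧ (safe ∧ valve)) = False
        lock ↔ (heat → lock) = False
          heat → lock = True
        safe ∧ (safe ∧ valve) = False
          safe ∧ valve = False
      (safe ∧ (idle ↔ ¬safe)) → ((¬lock → lock) ∧ (valve ∧ ¬lock)) = True
        safe ∧ (idle ↔ ¬safe) = False
          idle ↔ ¬safe = True
            ¬safe = True
        (¬lock → lock) ∧ (valve ∧ ¬lock) = False
          ¬lock → lock = False
            ¬lock = True
          valve ∧ ¬lock = False
            ¬lock = True
The formula evaluates to True.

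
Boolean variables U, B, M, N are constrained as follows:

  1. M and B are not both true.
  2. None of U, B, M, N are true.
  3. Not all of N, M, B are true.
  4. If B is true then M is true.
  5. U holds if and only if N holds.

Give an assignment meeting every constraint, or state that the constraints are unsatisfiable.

U: False, B: False, M: False, N: False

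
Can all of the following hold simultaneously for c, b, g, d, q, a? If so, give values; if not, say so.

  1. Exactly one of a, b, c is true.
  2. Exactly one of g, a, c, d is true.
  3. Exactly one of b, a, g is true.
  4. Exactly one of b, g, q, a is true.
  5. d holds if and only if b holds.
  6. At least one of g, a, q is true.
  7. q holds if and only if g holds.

c: False; b: False; g: False; d: False; q: False; a: True

  (1) {a, b, c}: 1 true — exactly one ✓
  (2) {g, a, c, d}: 1 true — exactly one ✓
  (3) {b, a, g}: 1 true — exactly one ✓
  (4) {b, g, q, a}: 1 true — exactly one ✓
  (5) d=F, b=F — same ✓
  (6) {g, a, q}: 1 true — at least one ✓
  (7) q=F, g=F — same ✓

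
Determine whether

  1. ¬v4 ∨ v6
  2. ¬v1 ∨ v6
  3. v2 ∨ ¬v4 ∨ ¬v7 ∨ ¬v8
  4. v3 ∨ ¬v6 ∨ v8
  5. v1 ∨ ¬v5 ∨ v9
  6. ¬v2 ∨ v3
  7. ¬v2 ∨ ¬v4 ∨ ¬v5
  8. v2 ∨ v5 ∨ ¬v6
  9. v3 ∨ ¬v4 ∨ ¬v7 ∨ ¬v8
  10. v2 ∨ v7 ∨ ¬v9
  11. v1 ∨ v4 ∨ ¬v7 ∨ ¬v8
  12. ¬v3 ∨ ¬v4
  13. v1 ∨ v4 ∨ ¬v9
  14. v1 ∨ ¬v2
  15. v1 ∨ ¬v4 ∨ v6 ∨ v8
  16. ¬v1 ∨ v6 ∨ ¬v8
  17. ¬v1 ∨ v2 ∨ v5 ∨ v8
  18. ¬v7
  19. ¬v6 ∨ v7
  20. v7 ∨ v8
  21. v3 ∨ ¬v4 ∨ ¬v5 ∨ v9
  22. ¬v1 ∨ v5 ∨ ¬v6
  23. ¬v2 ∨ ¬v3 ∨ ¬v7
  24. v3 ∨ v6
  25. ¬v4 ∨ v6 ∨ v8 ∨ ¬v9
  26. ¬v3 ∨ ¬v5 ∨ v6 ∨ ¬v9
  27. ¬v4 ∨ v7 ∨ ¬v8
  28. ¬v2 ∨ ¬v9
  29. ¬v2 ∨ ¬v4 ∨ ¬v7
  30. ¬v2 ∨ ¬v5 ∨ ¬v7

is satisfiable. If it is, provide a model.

v1=F, v2=F, v3=T, v4=F, v5=F, v6=F, v7=F, v8=T, v9=F

Unit clause (¬v7) forces v7 = False.
In (¬v6 ∨ v7) only ¬v6 is left, so v6 = False.
In (v7 ∨ v8) only v8 is left, so v8 = True.
In (v3 ∨ v6) only v3 is left, so v3 = True.
In (¬v4 ∨ v7 ∨ ¬v8) only ¬v4 is left, so v4 = False.
In (¬v1 ∨ v6) only ¬v1 is left, so v1 = False.
In (v1 ∨ v4 ∨ ¬v9) only ¬v9 is left, so v9 = False.
In (v1 ∨ ¬v2) only ¬v2 is left, so v2 = False.
In (v1 ∨ ¬v5 ∨ v9) only ¬v5 is left, so v5 = False.
All clauses satisfied.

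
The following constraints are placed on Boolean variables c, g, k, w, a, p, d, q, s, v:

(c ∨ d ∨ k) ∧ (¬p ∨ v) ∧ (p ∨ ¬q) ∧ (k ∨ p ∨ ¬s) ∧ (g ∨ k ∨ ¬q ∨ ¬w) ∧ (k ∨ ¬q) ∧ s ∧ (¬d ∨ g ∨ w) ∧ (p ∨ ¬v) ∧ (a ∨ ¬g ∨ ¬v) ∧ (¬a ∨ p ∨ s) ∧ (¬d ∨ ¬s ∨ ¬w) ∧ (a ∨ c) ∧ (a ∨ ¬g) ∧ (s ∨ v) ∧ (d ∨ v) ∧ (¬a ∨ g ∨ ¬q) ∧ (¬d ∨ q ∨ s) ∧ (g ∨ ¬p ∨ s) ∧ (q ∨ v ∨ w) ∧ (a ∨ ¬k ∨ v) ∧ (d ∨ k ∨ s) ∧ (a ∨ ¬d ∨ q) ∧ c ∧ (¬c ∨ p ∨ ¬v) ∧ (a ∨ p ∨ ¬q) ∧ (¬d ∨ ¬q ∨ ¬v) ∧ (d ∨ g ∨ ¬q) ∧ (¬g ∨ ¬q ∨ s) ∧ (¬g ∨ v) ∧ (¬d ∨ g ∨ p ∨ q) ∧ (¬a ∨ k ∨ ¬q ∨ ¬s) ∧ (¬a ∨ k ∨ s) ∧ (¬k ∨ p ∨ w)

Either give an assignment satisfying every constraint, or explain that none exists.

Unit clause (s) forces s = True.
Unit clause (c) forces c = True.
Set g = True.
  then (a ∨ ¬g) forces a = True.
  then (¬g ∨ v) forces v = True.
  then (p ∨ ¬v) forces p = True.
Set k = True.
Set w = True.
  then (¬d ∨ ¬s ∨ ¬w) forces d = False.
Set q = True.
All clauses satisfied.

c=T, g=T, k=T, w=T, a=T, p=T, d=F, q=T, s=T, v=T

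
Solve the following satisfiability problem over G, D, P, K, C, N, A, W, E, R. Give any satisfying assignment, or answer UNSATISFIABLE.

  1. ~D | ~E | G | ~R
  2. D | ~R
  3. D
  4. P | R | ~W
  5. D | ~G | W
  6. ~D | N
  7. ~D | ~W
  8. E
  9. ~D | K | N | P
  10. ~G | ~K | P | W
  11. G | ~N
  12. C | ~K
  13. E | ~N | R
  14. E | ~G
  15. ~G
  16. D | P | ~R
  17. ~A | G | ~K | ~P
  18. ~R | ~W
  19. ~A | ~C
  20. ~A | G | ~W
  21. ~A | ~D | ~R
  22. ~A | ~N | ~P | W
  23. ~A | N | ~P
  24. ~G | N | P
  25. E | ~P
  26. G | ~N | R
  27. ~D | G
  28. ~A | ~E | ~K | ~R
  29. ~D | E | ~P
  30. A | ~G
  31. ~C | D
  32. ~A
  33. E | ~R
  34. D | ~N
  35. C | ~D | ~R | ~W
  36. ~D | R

Unsatisfiable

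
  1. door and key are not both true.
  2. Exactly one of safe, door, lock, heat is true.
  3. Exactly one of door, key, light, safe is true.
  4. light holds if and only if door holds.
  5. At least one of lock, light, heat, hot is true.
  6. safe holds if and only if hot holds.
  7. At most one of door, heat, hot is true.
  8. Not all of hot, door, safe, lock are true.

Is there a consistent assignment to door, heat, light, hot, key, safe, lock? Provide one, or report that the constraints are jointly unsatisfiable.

door = False; heat = False; light = False; hot = True; key = False; safe = True; lock = False

  (1) door=F, key=F — not both ✓
  (2) {safe, door, lock, heat}: 1 true — exactly one ✓
  (3) {door, key, light, safe}: 1 true — exactly one ✓
  (4) light=F, door=F — same ✓
  (5) {lock, light, heat, hot}: 1 true — at least one ✓
  (6) safe=T, hot=T — same ✓
  (7) {door, heat, hot}: 1 true — at most one ✓
  (8) {hot, door, safe, lock}: 2/4 true — not all ✓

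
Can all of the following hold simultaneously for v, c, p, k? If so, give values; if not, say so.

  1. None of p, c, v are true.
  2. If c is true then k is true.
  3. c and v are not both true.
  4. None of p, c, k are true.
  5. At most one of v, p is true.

v=F, c=F, p=F, k=F

  (1) {p, c, v}: 0 true — none ✓
  (2) c=F ⇒ k: vacuous ✓
  (3) c=F, v=F — not both ✓
  (4) {p, c, k}: 0 true — none ✓
  (5) {v, p}: 0 true — at most one ✓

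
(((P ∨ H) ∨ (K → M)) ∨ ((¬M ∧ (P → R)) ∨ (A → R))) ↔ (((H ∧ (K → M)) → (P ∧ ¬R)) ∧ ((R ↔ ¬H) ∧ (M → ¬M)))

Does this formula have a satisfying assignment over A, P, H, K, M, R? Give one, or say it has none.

A = True, P = True, H = False, K = False, M = False, R = True

  (((P ∨ H) ∨ (K → M)) ∨ ((¬M ∧ (P → R)) ∨ (A → R))) ↔ (((H ∧ (K → M)) → (P ∧ ¬R)) ∧ ((R ↔ ¬H) ∧ (M → ¬M))) = True
    ((P ∨ H) ∨ (K → M)) ∨ ((¬M ∧ (P → R)) ∨ (A → R)) = True
      (P ∨ H) ∨ (K → M) = True
        P ∨ H = True
        K → M = True
      (¬M ∧ (P → R)) ∨ (A → R) = True
        ¬M ∧ (P → R) = True
          ¬M = True
          P → R = True
        A → R = True
    ((H ∧ (K → M)) → (P ∧ ¬R)) ∧ ((R ↔ ¬H) ∧ (M → ¬M)) = True
      (H ∧ (K → M)) → (P ∧ ¬R) = True
        H ∧ (K → M) = False
          K → M = True
        P ∧ ¬R = False
          ¬R = False
      (R ↔ ¬H) ∧ (M → ¬M) = True
        R ↔ ¬H = True
          ¬H = True
        M → ¬M = True
          ¬M = True
The formula evaluates to True.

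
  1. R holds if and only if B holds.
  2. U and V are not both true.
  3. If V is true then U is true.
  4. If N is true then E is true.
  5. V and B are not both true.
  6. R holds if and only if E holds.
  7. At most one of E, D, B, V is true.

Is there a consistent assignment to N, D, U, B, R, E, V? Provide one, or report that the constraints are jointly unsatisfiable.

N: False, D: True, U: True, B: False, R: False, E: False, V: False

  (1) R=F, B=F — same ✓
  (2) U=T, V=F — not both ✓
  (3) V=F ⇒ U: vacuous ✓
  (4) N=F ⇒ E: vacuous ✓
  (5) V=F, B=F — not both ✓
  (6) R=F, E=F — same ✓
  (7) {E, D, B, V}: 1 true — at most one ✓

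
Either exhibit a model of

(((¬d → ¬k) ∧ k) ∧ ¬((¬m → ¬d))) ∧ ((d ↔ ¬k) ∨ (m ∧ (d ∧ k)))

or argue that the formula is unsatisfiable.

UNSATISFIABLE

Case d = True: the formula simplifies to (k ∧ ¬m) ∧ (¬k ∨ (m ∧ k)).
  m = True: the conjunct ¬m is False.
  m = False: simplifies to k ∧ ¬k.
    k = True: the conjunct ¬k is False.
    k = False: the conjunct k is False.
Case d = False: the conjunct ¬((¬m → ¬d)) becomes ¬((¬m → True)) = False.
Both cases fail — unsatisfiable.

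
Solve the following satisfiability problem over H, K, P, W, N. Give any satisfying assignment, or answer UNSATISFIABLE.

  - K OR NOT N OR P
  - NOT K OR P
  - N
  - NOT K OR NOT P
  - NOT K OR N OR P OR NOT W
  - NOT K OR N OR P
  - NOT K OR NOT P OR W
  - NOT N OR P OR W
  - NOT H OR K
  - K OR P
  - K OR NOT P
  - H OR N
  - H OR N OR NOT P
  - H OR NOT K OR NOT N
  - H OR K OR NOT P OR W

Case K = True:
  (NOT K OR P) forces P = True.
  Clause (NOT K OR NOT P) is falsified — contradiction.
Case K = False:
  (N) forces N = True.
  (K OR NOT N OR P) forces P = True.
  Clause (K OR NOT P) is falsified — contradiction.
Both cases fail, so the formula is unsatisfiable.

No satisfying assignment exists.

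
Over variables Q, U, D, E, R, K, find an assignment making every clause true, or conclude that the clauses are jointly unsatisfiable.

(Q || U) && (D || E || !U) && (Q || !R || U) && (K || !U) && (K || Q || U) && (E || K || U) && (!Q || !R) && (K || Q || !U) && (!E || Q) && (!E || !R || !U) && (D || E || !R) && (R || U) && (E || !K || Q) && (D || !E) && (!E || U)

Q = True; U = True; D = True; E = True; R = False; K = True

Try Q = False:
  (Q || U) forces U = True.
  (K || !U) forces K = True.
  (!E || Q) forces E = False.
  clause (E || !K || Q) is falsified — backtrack.
So Q = True.
  then (!Q || !R) forces R = False.
  then (R || U) forces U = True.
  then (K || !U) forces K = True.
Try D = False:
  (D || E || !U) forces E = True.
  clause (D || !E) is falsified — backtrack.
So D = True.
Set E = True.
All clauses satisfied.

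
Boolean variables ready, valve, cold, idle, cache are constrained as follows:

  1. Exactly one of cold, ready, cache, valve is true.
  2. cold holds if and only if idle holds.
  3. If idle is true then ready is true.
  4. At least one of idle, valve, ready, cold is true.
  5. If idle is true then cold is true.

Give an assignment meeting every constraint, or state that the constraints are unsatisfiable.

ready=T, valve=F, cold=F, idle=F, cache=F

  (1) {cold, ready, cache, valve}: 1 true — exactly one ✓
  (2) cold=F, idle=F — same ✓
  (3) idle=F ⇒ ready: vacuous ✓
  (4) {idle, valve, ready, cold}: 1 true — at least one ✓
  (5) idle=F ⇒ cold: vacuous ✓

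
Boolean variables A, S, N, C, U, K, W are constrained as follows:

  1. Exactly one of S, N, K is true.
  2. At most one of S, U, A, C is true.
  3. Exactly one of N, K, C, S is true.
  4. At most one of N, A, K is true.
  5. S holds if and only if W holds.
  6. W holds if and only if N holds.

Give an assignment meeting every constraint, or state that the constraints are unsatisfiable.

A = False; S = False; N = False; C = False; U = True; K = True; W = False

  (1) {S, N, K}: 1 true — exactly one ✓
  (2) {S, U, A, C}: 1 true — at most one ✓
  (3) {N, K, C, S}: 1 true — exactly one ✓
  (4) {N, A, K}: 1 true — at most one ✓
  (5) S=F, W=F — same ✓
  (6) W=F, N=F — same ✓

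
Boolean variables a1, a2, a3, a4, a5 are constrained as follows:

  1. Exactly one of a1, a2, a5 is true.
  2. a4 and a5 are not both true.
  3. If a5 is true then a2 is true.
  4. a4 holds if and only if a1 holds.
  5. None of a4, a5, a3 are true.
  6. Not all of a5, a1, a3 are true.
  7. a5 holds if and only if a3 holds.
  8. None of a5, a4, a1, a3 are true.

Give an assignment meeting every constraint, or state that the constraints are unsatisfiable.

a1: False, a2: True, a3: False, a4: False, a5: False

  (1) {a1, a2, a5}: 1 true — exactly one ✓
  (2) a4=F, a5=F — not both ✓
  (3) a5=F ⇒ a2: vacuous ✓
  (4) a4=F, a1=F — same ✓
  (5) {a4, a5, a3}: 0 true — none ✓
  (6) {a5, a1, a3}: 0/3 true — not all ✓
  (7) a5=F, a3=F — same ✓
  (8) {a5, a4, a1, a3}: 0 true — none ✓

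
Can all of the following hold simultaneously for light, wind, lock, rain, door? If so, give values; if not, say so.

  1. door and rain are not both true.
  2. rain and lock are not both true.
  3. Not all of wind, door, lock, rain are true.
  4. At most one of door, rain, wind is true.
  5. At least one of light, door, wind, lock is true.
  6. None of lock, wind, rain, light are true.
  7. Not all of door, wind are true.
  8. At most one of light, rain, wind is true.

light=F; wind=F; lock=F; rain=F; door=T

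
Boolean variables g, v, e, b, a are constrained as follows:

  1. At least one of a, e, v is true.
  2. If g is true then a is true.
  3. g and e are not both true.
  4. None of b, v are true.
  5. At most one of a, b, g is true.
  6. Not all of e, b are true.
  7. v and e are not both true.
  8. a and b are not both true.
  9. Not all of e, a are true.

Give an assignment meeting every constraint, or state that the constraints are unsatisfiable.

g=F, v=F, e=T, b=F, a=F

  (1) {a, e, v}: 1 true — at least one ✓
  (2) g=F ⇒ a: vacuous ✓
  (3) g=F, e=T — not both ✓
  (4) {b, v}: 0 true — none ✓
  (5) {a, b, g}: 0 true — at most one ✓
  (6) {e, b}: 1/2 true — not all ✓
  (7) v=F, e=T — not both ✓
  (8) a=F, b=F — not both ✓
  (9) {e, a}: 1/2 true — not all ✓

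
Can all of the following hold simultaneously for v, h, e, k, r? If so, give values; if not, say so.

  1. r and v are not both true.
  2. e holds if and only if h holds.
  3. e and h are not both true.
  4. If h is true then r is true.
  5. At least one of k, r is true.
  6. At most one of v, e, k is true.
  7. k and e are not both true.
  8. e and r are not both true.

v=F, h=F, e=F, k=T, r=F

  (1) r=F, v=F — not both ✓
  (2) e=F, h=F — same ✓
  (3) e=F, h=F — not both ✓
  (4) h=F ⇒ r: vacuous ✓
  (5) {k, r}: 1 true — at least one ✓
  (6) {v, e, k}: 1 true — at most one ✓
  (7) k=T, e=F — not both ✓
  (8) e=F, r=F — not both ✓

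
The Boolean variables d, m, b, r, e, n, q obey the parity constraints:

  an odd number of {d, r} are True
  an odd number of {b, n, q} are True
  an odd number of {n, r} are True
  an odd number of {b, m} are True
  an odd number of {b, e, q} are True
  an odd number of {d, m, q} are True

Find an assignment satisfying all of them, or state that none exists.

Adding constraints 1, 2, 3, 4, 6 mod 2: every variable appears an even number of times on the left, so the left side is 0.
But the right sides sum to 1 (mod 2). 0 ≠ 1 — the system is inconsistent.

No satisfying assignment exists.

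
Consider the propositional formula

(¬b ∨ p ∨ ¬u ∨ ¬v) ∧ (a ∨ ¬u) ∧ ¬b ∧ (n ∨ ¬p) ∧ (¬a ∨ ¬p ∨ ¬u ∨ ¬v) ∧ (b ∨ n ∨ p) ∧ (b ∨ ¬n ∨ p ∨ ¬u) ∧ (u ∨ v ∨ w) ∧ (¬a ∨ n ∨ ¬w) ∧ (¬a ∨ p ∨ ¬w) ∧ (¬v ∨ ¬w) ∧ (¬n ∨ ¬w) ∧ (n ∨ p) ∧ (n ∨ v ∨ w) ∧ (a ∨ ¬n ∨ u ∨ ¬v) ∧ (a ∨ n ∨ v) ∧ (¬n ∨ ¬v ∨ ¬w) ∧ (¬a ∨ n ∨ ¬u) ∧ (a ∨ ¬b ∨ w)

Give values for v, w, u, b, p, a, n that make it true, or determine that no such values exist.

v = True, w = False, u = False, b = False, p = True, a = True, n = True

Unit clause (¬b) forces b = False.
Set v = True.
  then (¬v ∨ ¬w) forces w = False.
Try u = True:
  (a ∨ ¬u) forces a = True.
  (¬a ∨ ¬p ∨ ¬u ∨ ¬v) forces p = False.
  (b ∨ n ∨ p) forces n = True.
  clause (b ∨ ¬n ∨ p ∨ ¬u) is falsified — backtrack.
So u = False.
Set p = True.
  then (n ∨ ¬p) forces n = True.
  then (a ∨ ¬n ∨ u ∨ ¬v) forces a = True.
All clauses satisfied.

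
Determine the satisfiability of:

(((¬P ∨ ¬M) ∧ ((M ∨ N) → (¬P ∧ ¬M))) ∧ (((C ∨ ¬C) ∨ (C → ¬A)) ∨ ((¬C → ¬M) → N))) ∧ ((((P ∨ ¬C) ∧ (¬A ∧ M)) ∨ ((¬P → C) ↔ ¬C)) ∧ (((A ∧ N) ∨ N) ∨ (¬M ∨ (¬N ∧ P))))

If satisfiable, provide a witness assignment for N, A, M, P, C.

N = False, A = False, M = False, P = True, C = False

  ((¬P ∨ ¬M) ∧ ((M ∨ N) → (¬P ∧ ¬M))) ∧ (((C ∨ ¬C) ∨ (C → ¬A)) ∨ ((¬C → ¬M) → N)) = True
    (¬P ∨ ¬M) ∧ ((M ∨ N) → (¬P ∧ ¬M)) = True
      ¬P ∨ ¬M = True
        ¬P = False
        ¬M = True
      (M ∨ N) → (¬P ∧ ¬M) = True
        M ∨ N = False
        ¬P ∧ ¬M = False
          ¬P = False
          ¬M = True
    ((C ∨ ¬C) ∨ (C → ¬A)) ∨ ((¬C → ¬M) → N) = True
      (C ∨ ¬C) ∨ (C → ¬A) = True
        C ∨ ¬C = True
          ¬C = True
        C → ¬A = True
          ¬A = True
      (¬C → ¬M) → N = False
        ¬C → ¬M = True
          ¬C = True
          ¬M = True
  (((P ∨ ¬C) ∧ (¬A ∧ M)) ∨ ((¬P → C) ↔ ¬C)) ∧ (((A ∧ N) ∨ N) ∨ (¬M ∨ (¬N ∧ P))) = True
    ((P ∨ ¬C) ∧ (¬A ∧ M)) ∨ ((¬P → C) ↔ ¬C) = True
      (P ∨ ¬C) ∧ (¬A ∧ M) = False
        P ∨ ¬C = True
          ¬C = True
        ¬A ∧ M = False
          ¬A = True
      (¬P → C) ↔ ¬C = True
        ¬P → C = True
          ¬P = False
        ¬C = True
    ((A ∧ N) ∨ N) ∨ (¬M ∨ (¬N ∧ P)) = True
      (A ∧ N) ∨ N = False
        A ∧ N = False
      ¬M ∨ (¬N ∧ P) = True
        ¬M = True
        ¬N ∧ P = True
          ¬N = True
Both conjuncts True, so the formula holds.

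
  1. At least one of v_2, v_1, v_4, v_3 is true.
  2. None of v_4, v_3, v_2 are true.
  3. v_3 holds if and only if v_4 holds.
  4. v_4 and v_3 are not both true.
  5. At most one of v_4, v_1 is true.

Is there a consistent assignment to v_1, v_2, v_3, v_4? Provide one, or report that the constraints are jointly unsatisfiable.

v_1: True; v_2: False; v_3: False; v_4: False

  (1) {v_2, v_1, v_4, v_3}: 1 true — at least one ✓
  (2) {v_4, v_3, v_2}: 0 true — none ✓
  (3) v_3=F, v_4=F — same ✓
  (4) v_4=F, v_3=F — not both ✓
  (5) {v_4, v_1}: 1 true — at most one ✓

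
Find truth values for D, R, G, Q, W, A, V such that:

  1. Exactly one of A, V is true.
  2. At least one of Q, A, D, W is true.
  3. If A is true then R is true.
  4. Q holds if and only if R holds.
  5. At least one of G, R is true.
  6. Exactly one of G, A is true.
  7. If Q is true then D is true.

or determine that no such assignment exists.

D = True, R = False, G = True, Q = False, W = False, A = False, V = True

  (1) {A, V}: 1 true — exactly one ✓
  (2) {Q, A, D, W}: 1 true — at least one ✓
  (3) A=F ⇒ R: vacuous ✓
  (4) Q=F, R=F — same ✓
  (5) {G, R}: 1 true — at least one ✓
  (6) {G, A}: 1 true — exactly one ✓
  (7) Q=F ⇒ D: vacuous ✓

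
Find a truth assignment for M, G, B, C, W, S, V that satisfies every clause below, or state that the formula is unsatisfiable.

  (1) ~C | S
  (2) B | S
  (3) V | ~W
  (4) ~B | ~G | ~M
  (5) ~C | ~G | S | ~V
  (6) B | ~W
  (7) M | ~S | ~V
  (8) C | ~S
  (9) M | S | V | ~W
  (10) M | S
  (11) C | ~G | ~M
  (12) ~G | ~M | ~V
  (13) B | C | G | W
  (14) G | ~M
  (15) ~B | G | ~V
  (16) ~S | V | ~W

M: False, G: False, B: False, C: True, W: False, S: True, V: False

Set M = False.
  then (M | S) forces S = True.
  then (M | ~S | ~V) forces V = False.
  then (C | ~S) forces C = True.
  then (~S | V | ~W) forces W = False.
Set G = False.
Set B = False.
All clauses satisfied.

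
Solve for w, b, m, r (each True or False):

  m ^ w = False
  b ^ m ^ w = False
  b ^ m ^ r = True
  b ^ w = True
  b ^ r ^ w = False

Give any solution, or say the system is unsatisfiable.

Adding constraints 1, 3, 5 mod 2: every variable appears an even number of times on the left, so the left side is 0.
But the right sides sum to 1 (mod 2). 0 ≠ 1 — the system is inconsistent.

Unsatisfiable — no assignment works.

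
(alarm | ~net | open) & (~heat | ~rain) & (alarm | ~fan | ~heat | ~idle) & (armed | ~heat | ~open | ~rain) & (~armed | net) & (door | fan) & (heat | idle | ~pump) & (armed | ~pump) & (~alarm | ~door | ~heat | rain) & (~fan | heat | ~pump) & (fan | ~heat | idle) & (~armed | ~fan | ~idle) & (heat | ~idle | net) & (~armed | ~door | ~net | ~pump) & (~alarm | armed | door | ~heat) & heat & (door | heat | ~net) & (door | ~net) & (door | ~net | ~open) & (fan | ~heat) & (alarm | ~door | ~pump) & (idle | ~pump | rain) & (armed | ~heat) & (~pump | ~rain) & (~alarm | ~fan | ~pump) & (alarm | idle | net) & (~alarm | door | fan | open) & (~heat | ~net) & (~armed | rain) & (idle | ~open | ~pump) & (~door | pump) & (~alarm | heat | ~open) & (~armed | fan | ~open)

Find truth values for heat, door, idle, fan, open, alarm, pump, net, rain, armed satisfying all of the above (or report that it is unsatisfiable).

UNSATISFIABLE

Case heat = True:
  (~heat | ~rain) forces rain = False.
  (fan | ~heat) forces fan = True.
  (armed | ~heat) forces armed = True.
  Clause (~armed | rain) is falsified — contradiction.
Case heat = False:
  Clause (heat) is falsified — contradiction.
Both cases fail, so the formula is unsatisfiable.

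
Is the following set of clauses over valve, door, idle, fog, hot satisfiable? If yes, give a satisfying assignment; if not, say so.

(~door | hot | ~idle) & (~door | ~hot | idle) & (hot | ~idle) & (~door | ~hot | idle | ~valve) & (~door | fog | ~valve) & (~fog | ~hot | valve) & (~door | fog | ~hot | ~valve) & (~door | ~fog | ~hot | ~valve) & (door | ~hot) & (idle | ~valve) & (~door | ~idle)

Try valve = True:
  (idle | ~valve) forces idle = True.
  (hot | ~idle) forces hot = True.
  (door | ~hot) forces door = True.
  clause (~door | ~idle) is falsified — backtrack.
So valve = False.
Set door = False.
  then (door | ~hot) forces hot = False.
  then (hot | ~idle) forces idle = False.
Set fog = True.
All clauses satisfied.

valve = False; door = False; idle = False; fog = True; hot = False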